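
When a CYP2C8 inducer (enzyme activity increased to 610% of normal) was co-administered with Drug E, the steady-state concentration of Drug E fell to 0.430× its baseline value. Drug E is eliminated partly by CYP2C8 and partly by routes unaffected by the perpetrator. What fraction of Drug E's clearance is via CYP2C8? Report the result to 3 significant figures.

0.260

Write x for the fraction cleared via CYP2C8. The observed steady-state concentration change means clearance rose to 1/0.430 = 2.326 of baseline.
Setting x·6.1 + (1 − x) = 2.326 and solving: x = (2.326 − 1)/(6.1 − 1) = 0.260.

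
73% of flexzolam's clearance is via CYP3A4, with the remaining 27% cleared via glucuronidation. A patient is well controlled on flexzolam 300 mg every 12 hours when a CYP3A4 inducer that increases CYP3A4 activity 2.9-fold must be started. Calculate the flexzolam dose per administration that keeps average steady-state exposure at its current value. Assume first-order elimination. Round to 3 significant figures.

The CYP3A4 pathway (73% of clearance) rises to 2.9× activity: 0.73 × 2.9 = 2.117.
The remaining 27% of clearance is unaffected.
CL_new/CL_old = 2.117 + 0.27 = 2.387.
Css,avg = (dose rate)/CL, so holding Css fixed requires dose ∝ CL: 300 × 2.387 = 716 mg.

716 mg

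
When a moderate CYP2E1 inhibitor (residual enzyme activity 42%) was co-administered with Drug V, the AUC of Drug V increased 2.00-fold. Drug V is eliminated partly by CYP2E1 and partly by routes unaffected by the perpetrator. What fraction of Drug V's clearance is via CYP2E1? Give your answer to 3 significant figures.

0.862

Write x for the fraction cleared via CYP2E1. The observed AUC change means clearance fell to 1/2.00 = 0.5 of baseline.
Setting x·0.42 + (1 − x) = 0.5 and solving: x = (0.5 − 1)/(0.42 − 1) = 0.862.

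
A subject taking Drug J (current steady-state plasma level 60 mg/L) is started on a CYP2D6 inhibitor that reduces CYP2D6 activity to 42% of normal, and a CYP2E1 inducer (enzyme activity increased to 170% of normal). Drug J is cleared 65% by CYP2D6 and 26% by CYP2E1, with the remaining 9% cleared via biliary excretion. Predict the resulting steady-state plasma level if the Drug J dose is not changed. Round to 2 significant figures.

75 mg/L

The CYP2D6 pathway (65% of clearance) falls to 0.42× activity: 0.65 × 0.42 = 0.273.
The CYP2E1 pathway (26% of clearance) is boosted to 1.7× activity: 0.26 × 1.7 = 0.442.
Non-CYP routes (9%) are unchanged.
New clearance relative to baseline: 0.273 + 0.442 + 0.09 = 0.805.
New steady-state plasma level = 60 / 0.805 = 75 mg/L (concentration scales inversely with clearance).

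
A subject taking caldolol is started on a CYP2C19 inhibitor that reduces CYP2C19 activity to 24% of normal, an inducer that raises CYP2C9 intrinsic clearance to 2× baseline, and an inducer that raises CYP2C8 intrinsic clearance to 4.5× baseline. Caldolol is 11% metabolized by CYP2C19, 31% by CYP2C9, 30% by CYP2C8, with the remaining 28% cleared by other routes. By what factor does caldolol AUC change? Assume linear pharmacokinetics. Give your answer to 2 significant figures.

The CYP2C19 pathway (11% of clearance) drops to 0.24× activity: 0.11 × 0.24 = 0.0264.
The CYP2C9 pathway (31% of clearance) increases to 2× activity: 0.31 × 2 = 0.62.
The CYP2C8 pathway (30% of clearance) is boosted to 4.5× activity: 0.3 × 4.5 = 1.35.
The remaining 28% of clearance is unaffected.
Relative clearance = 0.0264 + 0.62 + 1.35 + 0.28 = 2.2764.
Because AUC varies inversely with clearance, the combined effect is 1 / 2.2764 = 0.44.

0.44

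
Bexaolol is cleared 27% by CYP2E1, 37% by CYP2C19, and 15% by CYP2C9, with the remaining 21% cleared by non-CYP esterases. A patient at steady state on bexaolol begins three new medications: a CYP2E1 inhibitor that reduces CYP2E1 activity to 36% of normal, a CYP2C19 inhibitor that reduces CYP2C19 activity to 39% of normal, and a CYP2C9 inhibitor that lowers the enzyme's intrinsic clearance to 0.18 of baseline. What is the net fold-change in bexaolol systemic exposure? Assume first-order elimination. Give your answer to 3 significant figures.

2.09

CYP2E1: 0.27 × 0.36 = 0.0972
CYP2C19: 0.37 × 0.39 = 0.1443
CYP2C9: 0.15 × 0.18 = 0.027
Other: 0.21 (unchanged)
Relative clearance = 0.0972 + 0.1443 + 0.027 + 0.21 = 0.4785.
Systemic exposure ∝ 1/CL: fold-change = 1 / 0.4785 = 2.09.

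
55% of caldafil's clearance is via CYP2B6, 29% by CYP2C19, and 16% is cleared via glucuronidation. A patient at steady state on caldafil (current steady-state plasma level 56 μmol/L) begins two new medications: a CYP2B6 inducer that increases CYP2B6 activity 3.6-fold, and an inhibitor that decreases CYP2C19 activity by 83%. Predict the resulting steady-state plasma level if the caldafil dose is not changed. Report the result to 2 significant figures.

26 μmol/L

The CYP2B6 pathway (55% of clearance) rises to 3.6× activity: 0.55 × 3.6 = 1.98.
The CYP2C19 pathway (29% of clearance) falls to 0.17× activity: 0.29 × 0.17 = 0.0493.
The remaining 16% of clearance is unaffected.
Relative clearance = 1.98 + 0.0493 + 0.16 = 2.1893.
Dividing the baseline by the relative clearance: 56 / 2.1893 = 26 μmol/L.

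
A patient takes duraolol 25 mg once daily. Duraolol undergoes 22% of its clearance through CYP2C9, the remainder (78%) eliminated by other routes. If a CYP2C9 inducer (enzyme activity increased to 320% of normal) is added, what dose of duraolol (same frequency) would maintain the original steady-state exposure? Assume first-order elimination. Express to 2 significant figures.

The CYP2C9 pathway (22% of clearance) rises to 3.2× activity: 0.22 × 3.2 = 0.704.
Non-CYP routes (78%) are unchanged.
New clearance relative to baseline: 0.704 + 0.78 = 1.484.
Css,avg = (dose rate)/CL, so holding Css fixed requires dose ∝ CL: 25 × 1.484 = 37 mg.

37 mg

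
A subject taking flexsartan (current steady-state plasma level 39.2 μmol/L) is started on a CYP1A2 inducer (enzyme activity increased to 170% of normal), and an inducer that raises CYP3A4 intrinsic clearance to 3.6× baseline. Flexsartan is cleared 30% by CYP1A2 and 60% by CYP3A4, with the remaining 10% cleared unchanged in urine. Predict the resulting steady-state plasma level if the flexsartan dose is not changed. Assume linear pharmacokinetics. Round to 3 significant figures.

14.2 μmol/L

The CYP1A2 pathway (30% of clearance) is boosted to 1.7× activity: 0.3 × 1.7 = 0.51.
The CYP3A4 pathway (60% of clearance) is boosted to 3.6× activity: 0.6 × 3.6 = 2.16.
The remaining 10% of clearance is unaffected.
New clearance relative to baseline: 0.51 + 2.16 + 0.1 = 2.77.
Steady-state plasma level ∝ 1/CL: new value = 39.2 / 2.77 = 14.2 μmol/L.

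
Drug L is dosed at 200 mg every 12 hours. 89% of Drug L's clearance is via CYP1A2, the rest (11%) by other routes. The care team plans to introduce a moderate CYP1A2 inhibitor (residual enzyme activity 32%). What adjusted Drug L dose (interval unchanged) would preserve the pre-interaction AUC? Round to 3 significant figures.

CYP1A2: 0.89 × 0.32 = 0.2848
Other: 0.11 (unchanged)
New clearance relative to baseline: 0.2848 + 0.11 = 0.3948.
Exposure is unchanged when dose changes in proportion to clearance. New dose = 200 mg × 0.3948 = 79.0 mg.

79.0 mg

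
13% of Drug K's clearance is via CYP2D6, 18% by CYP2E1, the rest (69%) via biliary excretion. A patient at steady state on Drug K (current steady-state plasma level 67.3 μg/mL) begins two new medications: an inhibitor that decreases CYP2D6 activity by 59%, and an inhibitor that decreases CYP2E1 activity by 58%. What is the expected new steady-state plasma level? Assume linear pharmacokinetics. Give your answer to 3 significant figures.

The CYP2D6 pathway (13% of clearance) is reduced to 0.41× activity: 0.13 × 0.41 = 0.0533.
The CYP2E1 pathway (18% of clearance) drops to 0.42× activity: 0.18 × 0.42 = 0.0756.
The remaining 69% of clearance is unaffected.
CL_new/CL_old = 0.0533 + 0.0756 + 0.69 = 0.8189.
New steady-state plasma level = 67.3 / 0.8189 = 82.2 μg/mL (concentration scales inversely with clearance).

82.2 μg/mL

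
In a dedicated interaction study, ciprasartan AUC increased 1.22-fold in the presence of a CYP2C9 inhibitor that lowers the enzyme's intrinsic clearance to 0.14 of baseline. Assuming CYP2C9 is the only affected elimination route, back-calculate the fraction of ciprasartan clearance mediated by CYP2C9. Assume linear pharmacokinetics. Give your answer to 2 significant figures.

0.21

Let x = fm,CYP2C9. Because AUC ∝ 1/CL, relative clearance fell to 1/1.22 = 0.8197.
Setting x·0.14 + (1 − x) = 0.8197 and solving: x = (0.8197 − 1)/(0.14 − 1) = 0.21.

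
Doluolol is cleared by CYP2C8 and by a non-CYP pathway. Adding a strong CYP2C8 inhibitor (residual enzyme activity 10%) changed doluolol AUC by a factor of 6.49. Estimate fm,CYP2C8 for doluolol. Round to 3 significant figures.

CL'/CL = 1 / 6.49 = 0.1541
0.1·fm + (1 − fm) = 0.1541
fm = (0.1541 − 1) / (0.1 − 1) = 0.940

0.940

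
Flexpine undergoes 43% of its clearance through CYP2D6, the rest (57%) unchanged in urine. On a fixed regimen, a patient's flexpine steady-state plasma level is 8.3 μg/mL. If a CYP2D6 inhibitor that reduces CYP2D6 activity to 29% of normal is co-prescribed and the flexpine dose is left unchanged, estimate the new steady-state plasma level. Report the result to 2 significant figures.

12 μg/mL

The CYP2D6 pathway (43% of clearance) falls to 0.29× activity: 0.43 × 0.29 = 0.1247.
The remaining 57% of clearance is unaffected.
Relative clearance = 0.1247 + 0.57 = 0.6947.
With dosing unchanged, steady-state plasma level scales as 1/CL: 8.3 / 0.6947 = 12 μg/mL.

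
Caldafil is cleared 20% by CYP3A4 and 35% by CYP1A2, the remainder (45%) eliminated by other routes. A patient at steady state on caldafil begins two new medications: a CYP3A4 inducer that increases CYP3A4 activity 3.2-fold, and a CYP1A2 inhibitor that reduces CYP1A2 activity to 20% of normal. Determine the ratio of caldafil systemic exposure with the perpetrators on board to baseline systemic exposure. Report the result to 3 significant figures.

0.862

CYP3A4: 0.2 × 3.2 = 0.64
CYP1A2: 0.35 × 0.2 = 0.07
Other: 0.45 (unchanged)
Relative clearance = 0.64 + 0.07 + 0.45 = 1.16.
Because systemic exposure varies inversely with clearance, the combined effect is 1 / 1.16 = 0.862.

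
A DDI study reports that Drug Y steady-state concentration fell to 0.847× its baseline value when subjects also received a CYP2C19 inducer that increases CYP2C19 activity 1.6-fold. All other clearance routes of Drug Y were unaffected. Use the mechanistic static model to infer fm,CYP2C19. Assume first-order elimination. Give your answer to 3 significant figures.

CL'/CL = 1 / 0.847 = 1.181
1.6·fm + (1 − fm) = 1.181
fm = (1.181 − 1) / (1.6 − 1) = 0.301

0.301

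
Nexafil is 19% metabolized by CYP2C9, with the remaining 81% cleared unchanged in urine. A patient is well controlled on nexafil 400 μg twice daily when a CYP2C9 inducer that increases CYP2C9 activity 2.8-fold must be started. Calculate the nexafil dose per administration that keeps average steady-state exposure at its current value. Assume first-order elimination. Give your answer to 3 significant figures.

537 μg

The CYP2C9 pathway (19% of clearance) rises to 2.8× activity: 0.19 × 2.8 = 0.532.
The remaining 81% of clearance is unaffected.
Relative clearance = 0.532 + 0.81 = 1.342.
Css,avg = (dose rate)/CL, so holding Css fixed requires dose ∝ CL: 400 × 1.342 = 537 μg.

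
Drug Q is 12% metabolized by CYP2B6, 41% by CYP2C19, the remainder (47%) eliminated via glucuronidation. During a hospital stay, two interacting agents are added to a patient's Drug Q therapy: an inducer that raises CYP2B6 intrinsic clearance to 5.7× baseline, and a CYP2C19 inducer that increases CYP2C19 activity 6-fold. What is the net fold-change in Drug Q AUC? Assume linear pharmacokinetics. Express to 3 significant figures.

0.277

The CYP2B6 pathway (12% of clearance) is boosted to 5.7× activity: 0.12 × 5.7 = 0.684.
The CYP2C19 pathway (41% of clearance) is boosted to 6× activity: 0.41 × 6 = 2.46.
The remaining 47% of clearance is unaffected.
CL_new/CL_old = 0.684 + 2.46 + 0.47 = 3.614.
Net AUC ratio = 1 / 3.614 = 0.277.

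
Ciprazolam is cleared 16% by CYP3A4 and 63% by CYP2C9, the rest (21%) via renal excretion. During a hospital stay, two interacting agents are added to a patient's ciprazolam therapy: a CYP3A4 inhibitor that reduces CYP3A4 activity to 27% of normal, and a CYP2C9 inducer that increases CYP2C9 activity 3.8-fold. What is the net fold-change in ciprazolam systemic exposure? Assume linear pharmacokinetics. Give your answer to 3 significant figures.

The CYP3A4 pathway (16% of clearance) drops to 0.27× activity: 0.16 × 0.27 = 0.0432.
The CYP2C9 pathway (63% of clearance) is boosted to 3.8× activity: 0.63 × 3.8 = 2.394.
The remaining 21% of clearance is unaffected.
CL_new/CL_old = 0.0432 + 2.394 + 0.21 = 2.6472.
Because systemic exposure varies inversely with clearance, the combined effect is 1 / 2.6472 = 0.378.

0.378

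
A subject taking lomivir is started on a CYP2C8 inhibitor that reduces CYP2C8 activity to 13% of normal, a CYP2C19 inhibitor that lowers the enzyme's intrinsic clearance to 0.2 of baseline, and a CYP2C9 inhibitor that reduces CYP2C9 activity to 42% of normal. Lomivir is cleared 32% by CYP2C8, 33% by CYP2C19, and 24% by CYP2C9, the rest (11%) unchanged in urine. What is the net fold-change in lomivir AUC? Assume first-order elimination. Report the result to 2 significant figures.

3.1

CYP2C8: 0.32 × 0.13 = 0.0416
CYP2C19: 0.33 × 0.2 = 0.066
CYP2C9: 0.24 × 0.42 = 0.1008
Other: 0.11 (unchanged)
New clearance relative to baseline: 0.0416 + 0.066 + 0.1008 + 0.11 = 0.3184.
AUC ∝ 1/CL: fold-change = 1 / 0.3184 = 3.1.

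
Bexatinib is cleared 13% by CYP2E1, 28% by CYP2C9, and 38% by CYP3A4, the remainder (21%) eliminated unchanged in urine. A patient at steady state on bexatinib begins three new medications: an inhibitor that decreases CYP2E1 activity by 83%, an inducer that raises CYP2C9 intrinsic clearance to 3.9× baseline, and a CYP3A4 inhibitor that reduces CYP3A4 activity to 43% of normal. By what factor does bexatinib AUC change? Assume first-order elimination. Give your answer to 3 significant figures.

0.672

CYP2E1: 0.13 × 0.17 = 0.0221
CYP2C9: 0.28 × 3.9 = 1.092
CYP3A4: 0.38 × 0.43 = 0.1634
Other: 0.21 (unchanged)
New clearance relative to baseline: 0.0221 + 1.092 + 0.1634 + 0.21 = 1.4875.
AUC ∝ 1/CL: fold-change = 1 / 1.4875 = 0.672.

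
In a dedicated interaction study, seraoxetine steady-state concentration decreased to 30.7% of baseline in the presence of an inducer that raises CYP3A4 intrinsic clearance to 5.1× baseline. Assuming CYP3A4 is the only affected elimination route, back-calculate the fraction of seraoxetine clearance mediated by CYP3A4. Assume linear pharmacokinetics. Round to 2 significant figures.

0.55

Call the CYP3A4 fraction fm. After the interaction, CL_new/CL_old = fm × 5.1 + (1 − fm).
Steady-state concentration ratio = 1 / (new CL fraction), so new CL fraction = 1 / 0.307 = 3.257.
fm × 5.1 + 1 − fm = 3.257  ⇒  fm × (5.1 − 1) = 2.257  ⇒  fm = 0.55.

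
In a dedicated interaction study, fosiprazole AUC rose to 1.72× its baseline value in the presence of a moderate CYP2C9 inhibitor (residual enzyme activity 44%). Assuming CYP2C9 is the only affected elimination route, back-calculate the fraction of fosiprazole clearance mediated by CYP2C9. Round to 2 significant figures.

Let x = fm,CYP2C9. Because AUC ∝ 1/CL, relative clearance fell to 1/1.72 = 0.5814.
Setting x·0.44 + (1 − x) = 0.5814 and solving: x = (0.5814 − 1)/(0.44 − 1) = 0.75.

0.75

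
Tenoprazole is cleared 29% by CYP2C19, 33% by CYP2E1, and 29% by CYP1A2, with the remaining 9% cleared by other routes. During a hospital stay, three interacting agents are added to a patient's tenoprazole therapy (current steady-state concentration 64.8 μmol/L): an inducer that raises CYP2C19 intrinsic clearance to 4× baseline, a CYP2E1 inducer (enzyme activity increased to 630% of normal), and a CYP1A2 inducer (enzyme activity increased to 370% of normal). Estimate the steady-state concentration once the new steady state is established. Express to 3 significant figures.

14.7 μmol/L

The CYP2C19 pathway (29% of clearance) is boosted to 4× activity: 0.29 × 4 = 1.16.
The CYP2E1 pathway (33% of clearance) is boosted to 6.3× activity: 0.33 × 6.3 = 2.079.
The CYP1A2 pathway (29% of clearance) is boosted to 3.7× activity: 0.29 × 3.7 = 1.073.
The remaining 9% of clearance is unaffected.
CL_new/CL_old = 1.16 + 2.079 + 1.073 + 0.09 = 4.402.
Steady-state concentration ∝ 1/CL: new value = 64.8 / 4.402 = 14.7 μmol/L.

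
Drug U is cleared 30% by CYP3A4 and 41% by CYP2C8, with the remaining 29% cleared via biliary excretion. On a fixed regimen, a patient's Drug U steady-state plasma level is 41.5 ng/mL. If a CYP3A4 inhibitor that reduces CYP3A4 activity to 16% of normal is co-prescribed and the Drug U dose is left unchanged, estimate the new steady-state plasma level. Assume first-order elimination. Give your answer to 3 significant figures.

CYP3A4: 0.3 × 0.16 = 0.048
CYP2C8: 0.41 (unchanged)
Other: 0.29 (unchanged)
CL_new/CL_old = 0.048 + 0.41 + 0.29 = 0.748.
New steady-state plasma level = baseline ÷ relative clearance = 41.5 / 0.748 = 55.5 ng/mL.

55.5 ng/mL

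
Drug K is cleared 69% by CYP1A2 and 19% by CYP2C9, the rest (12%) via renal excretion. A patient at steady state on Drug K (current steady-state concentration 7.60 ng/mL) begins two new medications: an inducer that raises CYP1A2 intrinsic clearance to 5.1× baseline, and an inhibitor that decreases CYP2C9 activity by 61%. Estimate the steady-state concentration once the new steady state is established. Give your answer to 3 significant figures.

2.05 ng/mL

The CYP1A2 pathway (69% of clearance) rises to 5.1× activity: 0.69 × 5.1 = 3.519.
The CYP2C9 pathway (19% of clearance) is reduced to 0.39× activity: 0.19 × 0.39 = 0.0741.
The remaining 12% of clearance is unaffected.
Relative clearance = 3.519 + 0.0741 + 0.12 = 3.7131.
Steady-state concentration ∝ 1/CL: new value = 7.60 / 3.7131 = 2.05 ng/mL.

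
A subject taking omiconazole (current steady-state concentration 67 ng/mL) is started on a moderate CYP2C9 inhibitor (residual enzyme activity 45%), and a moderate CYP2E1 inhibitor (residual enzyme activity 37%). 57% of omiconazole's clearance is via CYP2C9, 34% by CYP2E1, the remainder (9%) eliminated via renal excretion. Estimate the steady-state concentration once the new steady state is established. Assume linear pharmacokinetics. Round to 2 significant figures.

The CYP2C9 pathway (57% of clearance) falls to 0.45× activity: 0.57 × 0.45 = 0.2565.
The CYP2E1 pathway (34% of clearance) is reduced to 0.37× activity: 0.34 × 0.37 = 0.1258.
The remaining 9% of clearance is unaffected.
CL_new/CL_old = 0.2565 + 0.1258 + 0.09 = 0.4723.
Steady-state concentration ∝ 1/CL: new value = 67 / 0.4723 = 1.4 × 10² ng/mL.

1.4 × 10² ng/mL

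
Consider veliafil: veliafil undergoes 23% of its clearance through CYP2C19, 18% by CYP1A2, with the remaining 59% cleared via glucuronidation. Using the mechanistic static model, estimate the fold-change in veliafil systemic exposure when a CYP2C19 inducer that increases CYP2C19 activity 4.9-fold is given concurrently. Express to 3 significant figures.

0.527

The CYP2C19 pathway (23% of clearance) is boosted to 4.9× activity: 0.23 × 4.9 = 1.127.
CYP1A2 (18%) and the residual 59% are unaffected.
New clearance relative to baseline: 1.127 + 0.18 + 0.59 = 1.897.
Systemic exposure is inversely proportional to clearance, so the fold-change is 1 / 1.897 = 0.527.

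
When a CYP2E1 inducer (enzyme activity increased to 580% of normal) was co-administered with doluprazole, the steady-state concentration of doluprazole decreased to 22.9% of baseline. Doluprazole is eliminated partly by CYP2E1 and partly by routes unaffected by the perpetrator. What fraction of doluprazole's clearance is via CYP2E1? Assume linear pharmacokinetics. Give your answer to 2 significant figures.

0.70

Write x for the fraction cleared via CYP2E1. The observed steady-state concentration change means clearance rose to 1/0.229 = 4.367 of baseline.
Setting x·5.8 + (1 − x) = 4.367 and solving: x = (4.367 − 1)/(5.8 − 1) = 0.70.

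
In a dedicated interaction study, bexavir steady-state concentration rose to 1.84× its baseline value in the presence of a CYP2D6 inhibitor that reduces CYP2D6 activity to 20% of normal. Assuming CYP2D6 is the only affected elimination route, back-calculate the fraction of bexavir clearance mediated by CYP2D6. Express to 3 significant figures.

Write x for the fraction cleared via CYP2D6. The observed steady-state concentration change means clearance fell to 1/1.84 = 0.5435 of baseline.
Only the CYP2D6 route changed, so 0.5435 = x·0.2 + (1 − x), giving x = 0.571.

0.571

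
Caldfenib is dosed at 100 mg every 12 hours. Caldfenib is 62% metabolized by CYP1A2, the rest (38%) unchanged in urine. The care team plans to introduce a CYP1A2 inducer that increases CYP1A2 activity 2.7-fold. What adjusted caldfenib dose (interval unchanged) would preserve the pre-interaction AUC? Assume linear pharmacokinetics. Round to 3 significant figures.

205 mg

CYP1A2: 0.62 × 2.7 = 1.674
Other: 0.38 (unchanged)
CL_new/CL_old = 1.674 + 0.38 = 2.054.
To maintain the same steady-state level, dose must scale with clearance: new dose = 100 × 2.054 = 205 mg.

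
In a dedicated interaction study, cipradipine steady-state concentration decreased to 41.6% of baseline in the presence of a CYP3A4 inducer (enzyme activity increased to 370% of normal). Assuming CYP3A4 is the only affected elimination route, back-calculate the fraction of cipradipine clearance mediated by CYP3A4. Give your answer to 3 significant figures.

0.520

CL'/CL = 1 / 0.416 = 2.404
3.7·fm + (1 − fm) = 2.404
fm = (2.404 − 1) / (3.7 − 1) = 0.520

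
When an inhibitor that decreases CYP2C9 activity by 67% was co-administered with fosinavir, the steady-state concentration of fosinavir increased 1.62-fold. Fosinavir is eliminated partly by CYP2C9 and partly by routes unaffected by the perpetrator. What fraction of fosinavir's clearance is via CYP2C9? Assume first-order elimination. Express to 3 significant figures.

0.571

Let fm be the CYP2C9 fraction. New clearance relative to baseline = fm × 0.33 + (1 − fm).
Steady-state concentration ratio = 1 / (new CL fraction), so new CL fraction = 1 / 1.62 = 0.6173.
fm × 0.33 + 1 − fm = 0.6173  ⇒  fm × (0.33 − 1) = −0.3827  ⇒  fm = 0.571.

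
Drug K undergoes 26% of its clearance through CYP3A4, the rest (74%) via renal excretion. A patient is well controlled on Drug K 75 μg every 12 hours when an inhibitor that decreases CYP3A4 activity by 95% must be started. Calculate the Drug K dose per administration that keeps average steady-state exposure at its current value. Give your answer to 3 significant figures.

CYP3A4: 0.26 × 0.05 = 0.013
Other: 0.74 (unchanged)
Relative clearance = 0.013 + 0.74 = 0.753.
Exposure is unchanged when dose changes in proportion to clearance. New dose = 75 μg × 0.753 = 56.5 μg.

56.5 μg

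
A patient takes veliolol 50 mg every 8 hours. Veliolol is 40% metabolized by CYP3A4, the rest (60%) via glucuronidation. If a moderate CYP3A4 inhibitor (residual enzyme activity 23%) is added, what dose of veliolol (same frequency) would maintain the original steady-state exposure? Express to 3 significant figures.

CYP3A4: 0.4 × 0.23 = 0.092
Other: 0.6 (unchanged)
Relative clearance = 0.092 + 0.6 = 0.692.
Css,avg = (dose rate)/CL, so holding Css fixed requires dose ∝ CL: 50 × 0.692 = 34.6 mg.

34.6 mg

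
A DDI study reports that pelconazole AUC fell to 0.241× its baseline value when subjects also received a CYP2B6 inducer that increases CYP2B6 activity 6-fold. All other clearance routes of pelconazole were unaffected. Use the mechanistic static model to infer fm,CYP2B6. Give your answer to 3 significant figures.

0.630

CL'/CL = 1 / 0.241 = 4.149
6·fm + (1 − fm) = 4.149
fm = (4.149 − 1) / (6 − 1) = 0.630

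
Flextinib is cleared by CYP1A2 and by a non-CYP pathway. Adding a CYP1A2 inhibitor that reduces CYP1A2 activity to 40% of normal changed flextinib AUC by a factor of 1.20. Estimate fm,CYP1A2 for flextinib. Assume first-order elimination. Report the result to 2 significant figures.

CL'/CL = 1 / 1.20 = 0.8333
0.4·fm + (1 − fm) = 0.8333
fm = (0.8333 − 1) / (0.4 − 1) = 0.28

0.28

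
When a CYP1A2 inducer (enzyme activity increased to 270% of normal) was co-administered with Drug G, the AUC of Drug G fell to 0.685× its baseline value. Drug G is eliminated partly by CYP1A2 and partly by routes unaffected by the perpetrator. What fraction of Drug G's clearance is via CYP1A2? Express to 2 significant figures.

0.27

Write x for the fraction cleared via CYP1A2. The observed AUC change means clearance rose to 1/0.685 = 1.46 of baseline.
Only the CYP1A2 route changed, so 1.46 = x·2.7 + (1 − x), giving x = 0.27.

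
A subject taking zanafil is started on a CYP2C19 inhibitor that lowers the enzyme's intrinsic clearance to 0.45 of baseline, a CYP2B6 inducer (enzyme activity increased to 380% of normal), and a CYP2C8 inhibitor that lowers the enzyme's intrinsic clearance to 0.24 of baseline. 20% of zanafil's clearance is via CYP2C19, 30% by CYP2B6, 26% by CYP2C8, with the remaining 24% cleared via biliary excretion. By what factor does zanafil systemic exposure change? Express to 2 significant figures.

0.65

CYP2C19: 0.2 × 0.45 = 0.09
CYP2B6: 0.3 × 3.8 = 1.14
CYP2C8: 0.26 × 0.24 = 0.0624
Other: 0.24 (unchanged)
Relative clearance = 0.09 + 1.14 + 0.0624 + 0.24 = 1.5324.
Because systemic exposure varies inversely with clearance, the combined effect is 1 / 1.5324 = 0.65.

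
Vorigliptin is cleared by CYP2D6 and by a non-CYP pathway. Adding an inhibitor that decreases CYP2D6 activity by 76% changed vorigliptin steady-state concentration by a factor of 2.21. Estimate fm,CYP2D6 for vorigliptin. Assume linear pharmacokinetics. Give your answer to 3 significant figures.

Call the CYP2D6 fraction fm. After the interaction, CL_new/CL_old = fm × 0.24 + (1 − fm).
Steady-state concentration ratio = 1 / (new CL fraction), so new CL fraction = 1 / 2.21 = 0.4525.
fm × 0.24 + 1 − fm = 0.4525  ⇒  fm × (0.24 − 1) = −0.5475  ⇒  fm = 0.720.

0.720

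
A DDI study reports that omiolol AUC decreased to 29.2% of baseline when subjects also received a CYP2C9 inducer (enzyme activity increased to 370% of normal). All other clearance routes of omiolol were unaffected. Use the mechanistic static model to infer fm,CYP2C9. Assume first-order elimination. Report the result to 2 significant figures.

0.90

Write x for the fraction cleared via CYP2C9. The observed AUC change means clearance rose to 1/0.292 = 3.425 of baseline.
Only the CYP2C9 route changed, so 3.425 = x·3.7 + (1 − x), giving x = 0.90.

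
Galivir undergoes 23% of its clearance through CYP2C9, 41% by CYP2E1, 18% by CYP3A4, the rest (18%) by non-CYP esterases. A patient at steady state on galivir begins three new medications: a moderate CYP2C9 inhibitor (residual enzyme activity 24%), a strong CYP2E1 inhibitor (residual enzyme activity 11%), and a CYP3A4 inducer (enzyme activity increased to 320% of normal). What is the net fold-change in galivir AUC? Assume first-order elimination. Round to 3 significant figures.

CYP2C9: 0.23 × 0.24 = 0.0552
CYP2E1: 0.41 × 0.11 = 0.0451
CYP3A4: 0.18 × 3.2 = 0.576
Other: 0.18 (unchanged)
Relative clearance = 0.0552 + 0.0451 + 0.576 + 0.18 = 0.8563.
Net AUC ratio = 1 / 0.8563 = 1.17.

1.17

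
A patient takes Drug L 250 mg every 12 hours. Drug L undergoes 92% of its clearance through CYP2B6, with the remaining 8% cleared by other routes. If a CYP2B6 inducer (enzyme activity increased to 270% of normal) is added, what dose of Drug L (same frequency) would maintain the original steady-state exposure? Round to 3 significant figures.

The CYP2B6 pathway (92% of clearance) increases to 2.7× activity: 0.92 × 2.7 = 2.484.
Non-CYP routes (8%) are unchanged.
New clearance relative to baseline: 2.484 + 0.08 = 2.564.
Exposure is unchanged when dose changes in proportion to clearance. New dose = 250 mg × 2.564 = 641 mg.

641 mg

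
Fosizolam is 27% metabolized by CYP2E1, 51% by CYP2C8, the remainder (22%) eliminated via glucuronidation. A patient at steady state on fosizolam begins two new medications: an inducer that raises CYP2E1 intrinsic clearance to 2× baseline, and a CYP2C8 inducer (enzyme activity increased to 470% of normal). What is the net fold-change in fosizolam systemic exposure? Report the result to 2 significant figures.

0.32

CYP2E1: 0.27 × 2 = 0.54
CYP2C8: 0.51 × 4.7 = 2.397
Other: 0.22 (unchanged)
CL_new/CL_old = 0.54 + 2.397 + 0.22 = 3.157.
Systemic exposure ∝ 1/CL: fold-change = 1 / 3.157 = 0.32.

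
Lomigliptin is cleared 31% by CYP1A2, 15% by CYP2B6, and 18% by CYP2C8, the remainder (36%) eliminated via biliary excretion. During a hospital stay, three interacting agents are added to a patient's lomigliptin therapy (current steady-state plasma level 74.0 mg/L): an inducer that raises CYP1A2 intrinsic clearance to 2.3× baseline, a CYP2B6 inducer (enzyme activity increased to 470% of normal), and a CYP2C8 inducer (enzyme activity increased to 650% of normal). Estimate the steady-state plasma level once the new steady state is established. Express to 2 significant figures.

The CYP1A2 pathway (31% of clearance) is boosted to 2.3× activity: 0.31 × 2.3 = 0.713.
The CYP2B6 pathway (15% of clearance) rises to 4.7× activity: 0.15 × 4.7 = 0.705.
The CYP2C8 pathway (18% of clearance) increases to 6.5× activity: 0.18 × 6.5 = 1.17.
Non-CYP routes (36%) are unchanged.
New clearance relative to baseline: 0.713 + 0.705 + 1.17 + 0.36 = 2.948.
New steady-state plasma level = 74.0 / 2.948 = 25 mg/L (concentration scales inversely with clearance).

25 mg/L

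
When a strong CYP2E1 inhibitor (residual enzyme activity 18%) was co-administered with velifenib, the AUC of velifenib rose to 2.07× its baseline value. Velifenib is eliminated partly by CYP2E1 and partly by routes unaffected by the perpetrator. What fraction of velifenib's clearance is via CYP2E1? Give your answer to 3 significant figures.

0.630

CL'/CL = 1 / 2.07 = 0.4831
0.18·fm + (1 − fm) = 0.4831
fm = (0.4831 − 1) / (0.18 − 1) = 0.630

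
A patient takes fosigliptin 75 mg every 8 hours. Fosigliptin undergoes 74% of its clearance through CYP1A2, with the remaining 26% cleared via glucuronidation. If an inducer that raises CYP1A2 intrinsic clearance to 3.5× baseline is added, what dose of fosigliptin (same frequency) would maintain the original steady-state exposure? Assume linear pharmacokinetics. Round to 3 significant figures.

CYP1A2: 0.74 × 3.5 = 2.59
Other: 0.26 (unchanged)
Relative clearance = 2.59 + 0.26 = 2.85.
Css,avg = (dose rate)/CL, so holding Css fixed requires dose ∝ CL: 75 × 2.85 = 214 mg.

214 mg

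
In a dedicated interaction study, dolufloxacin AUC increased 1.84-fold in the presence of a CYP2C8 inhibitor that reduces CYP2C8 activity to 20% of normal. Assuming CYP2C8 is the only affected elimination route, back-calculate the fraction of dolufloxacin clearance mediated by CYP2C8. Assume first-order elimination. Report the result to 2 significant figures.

0.57

Let fm be the CYP2C8 fraction. New clearance relative to baseline = fm × 0.2 + (1 − fm).
AUC ratio = 1 / (new CL fraction), so new CL fraction = 1 / 1.84 = 0.5435.
fm × 0.2 + 1 − fm = 0.5435  ⇒  fm × (0.2 − 1) = −0.4565  ⇒  fm = 0.57.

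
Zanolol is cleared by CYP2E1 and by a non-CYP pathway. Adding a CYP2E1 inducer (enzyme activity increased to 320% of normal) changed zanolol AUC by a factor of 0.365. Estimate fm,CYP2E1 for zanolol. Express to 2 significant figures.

Let fm be the CYP2E1 fraction. New clearance relative to baseline = fm × 3.2 + (1 − fm).
AUC ratio = 1 / (new CL fraction), so new CL fraction = 1 / 0.365 = 2.74.
fm × 3.2 + 1 − fm = 2.74  ⇒  fm × (3.2 − 1) = 1.74  ⇒  fm = 0.79.

0.79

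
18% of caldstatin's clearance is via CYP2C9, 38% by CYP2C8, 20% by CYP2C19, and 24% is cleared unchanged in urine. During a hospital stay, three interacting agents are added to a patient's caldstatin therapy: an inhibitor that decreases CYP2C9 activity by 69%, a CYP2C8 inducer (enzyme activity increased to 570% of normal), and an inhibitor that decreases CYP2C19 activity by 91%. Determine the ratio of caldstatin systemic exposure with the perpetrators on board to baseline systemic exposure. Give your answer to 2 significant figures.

The CYP2C9 pathway (18% of clearance) drops to 0.31× activity: 0.18 × 0.31 = 0.0558.
The CYP2C8 pathway (38% of clearance) rises to 5.7× activity: 0.38 × 5.7 = 2.166.
The CYP2C19 pathway (20% of clearance) drops to 0.09× activity: 0.2 × 0.09 = 0.018.
Non-CYP routes (24%) are unchanged.
CL_new/CL_old = 0.0558 + 2.166 + 0.018 + 0.24 = 2.4798.
Net systemic exposure ratio = 1 / 2.4798 = 0.40.

0.40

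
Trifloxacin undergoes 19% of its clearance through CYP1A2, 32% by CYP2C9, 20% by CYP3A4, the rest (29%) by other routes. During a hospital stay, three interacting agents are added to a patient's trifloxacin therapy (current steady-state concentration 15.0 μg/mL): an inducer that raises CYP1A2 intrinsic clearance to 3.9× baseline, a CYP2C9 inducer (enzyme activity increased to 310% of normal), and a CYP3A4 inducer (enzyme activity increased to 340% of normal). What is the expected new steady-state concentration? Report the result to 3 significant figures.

5.55 μg/mL

The CYP1A2 pathway (19% of clearance) increases to 3.9× activity: 0.19 × 3.9 = 0.741.
The CYP2C9 pathway (32% of clearance) is boosted to 3.1× activity: 0.32 × 3.1 = 0.992.
The CYP3A4 pathway (20% of clearance) increases to 3.4× activity: 0.2 × 3.4 = 0.68.
The remaining 29% of clearance is unaffected.
CL_new/CL_old = 0.741 + 0.992 + 0.68 + 0.29 = 2.703.
Steady-state concentration ∝ 1/CL: new value = 15.0 / 2.703 = 5.55 μg/mL.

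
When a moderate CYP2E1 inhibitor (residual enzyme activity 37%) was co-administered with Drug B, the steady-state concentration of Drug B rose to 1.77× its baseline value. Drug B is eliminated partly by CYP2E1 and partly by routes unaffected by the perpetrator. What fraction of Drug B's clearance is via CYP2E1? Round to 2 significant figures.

Let x = fm,CYP2E1. Because steady-state concentration ∝ 1/CL, relative clearance fell to 1/1.77 = 0.565.
Setting x·0.37 + (1 − x) = 0.565 and solving: x = (0.565 − 1)/(0.37 − 1) = 0.69.

0.69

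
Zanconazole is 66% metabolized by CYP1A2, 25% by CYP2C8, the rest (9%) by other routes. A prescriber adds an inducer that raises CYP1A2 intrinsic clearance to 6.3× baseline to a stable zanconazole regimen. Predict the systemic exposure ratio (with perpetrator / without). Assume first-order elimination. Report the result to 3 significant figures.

0.222

The CYP1A2 pathway (66% of clearance) rises to 6.3× activity: 0.66 × 6.3 = 4.158.
CYP2C8 (25%) and the residual 9% are unaffected.
New clearance relative to baseline: 4.158 + 0.25 + 0.09 = 4.498.
Since systemic exposure ∝ 1/CL, the ratio is 1 / 4.498 = 0.222.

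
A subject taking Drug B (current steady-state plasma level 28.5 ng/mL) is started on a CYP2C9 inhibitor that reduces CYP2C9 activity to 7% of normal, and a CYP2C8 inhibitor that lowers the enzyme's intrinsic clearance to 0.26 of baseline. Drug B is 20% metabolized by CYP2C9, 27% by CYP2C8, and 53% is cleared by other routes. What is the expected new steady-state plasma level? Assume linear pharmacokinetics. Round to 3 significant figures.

46.4 ng/mL

CYP2C9: 0.2 × 0.07 = 0.014
CYP2C8: 0.27 × 0.26 = 0.0702
Other: 0.53 (unchanged)
CL_new/CL_old = 0.014 + 0.0702 + 0.53 = 0.6142.
Dividing the baseline by the relative clearance: 28.5 / 0.6142 = 46.4 ng/mL.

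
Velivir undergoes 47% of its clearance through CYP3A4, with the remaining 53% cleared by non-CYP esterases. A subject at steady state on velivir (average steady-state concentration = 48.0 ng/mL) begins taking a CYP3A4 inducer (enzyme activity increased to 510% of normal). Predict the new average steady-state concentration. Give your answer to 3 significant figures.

16.4 ng/mL

The CYP3A4 pathway (47% of clearance) is boosted to 5.1× activity: 0.47 × 5.1 = 2.397.
Non-CYP routes (53%) are unchanged.
Relative clearance = 2.397 + 0.53 = 2.927.
New average steady-state concentration = baseline ÷ relative clearance = 48.0 / 2.927 = 16.4 ng/mL.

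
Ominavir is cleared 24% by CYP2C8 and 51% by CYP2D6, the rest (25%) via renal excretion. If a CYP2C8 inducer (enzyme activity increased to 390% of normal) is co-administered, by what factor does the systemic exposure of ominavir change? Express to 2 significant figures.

CYP2C8: 0.24 × 3.9 = 0.936
CYP2D6: 0.51 (unchanged)
Other: 0.25 (unchanged)
Relative clearance = 0.936 + 0.51 + 0.25 = 1.696.
Since systemic exposure ∝ 1/CL, the ratio is 1 / 1.696 = 0.59.

0.59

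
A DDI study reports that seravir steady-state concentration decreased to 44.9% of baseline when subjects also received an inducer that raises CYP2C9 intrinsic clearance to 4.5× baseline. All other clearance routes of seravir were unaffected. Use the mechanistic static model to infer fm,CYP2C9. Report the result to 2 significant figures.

0.35

Let fm be the CYP2C9 fraction. New clearance relative to baseline = fm × 4.5 + (1 − fm).
Steady-state concentration ratio = 1 / (new CL fraction), so new CL fraction = 1 / 0.449 = 2.227.
fm × 4.5 + 1 − fm = 2.227  ⇒  fm × (4.5 − 1) = 1.227  ⇒  fm = 0.35.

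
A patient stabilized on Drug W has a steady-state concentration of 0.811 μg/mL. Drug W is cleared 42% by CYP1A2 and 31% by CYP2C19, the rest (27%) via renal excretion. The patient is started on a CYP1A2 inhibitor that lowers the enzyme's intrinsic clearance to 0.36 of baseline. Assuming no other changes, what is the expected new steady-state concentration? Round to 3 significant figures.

1.11 μg/mL

The CYP1A2 pathway (42% of clearance) is reduced to 0.36× activity: 0.42 × 0.36 = 0.1512.
CYP2C19 (31%) and the residual 27% are unaffected.
New clearance relative to baseline: 0.1512 + 0.31 + 0.27 = 0.7312.
Steady-state concentration ∝ 1/CL, so new value = 0.811 / 0.7312 = 1.11 μg/mL.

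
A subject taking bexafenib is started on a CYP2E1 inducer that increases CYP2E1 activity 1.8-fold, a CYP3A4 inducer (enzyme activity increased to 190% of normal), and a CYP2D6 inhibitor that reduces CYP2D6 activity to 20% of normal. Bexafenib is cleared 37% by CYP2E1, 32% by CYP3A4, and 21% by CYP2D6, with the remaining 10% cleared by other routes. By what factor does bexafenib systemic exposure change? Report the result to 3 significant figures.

CYP2E1: 0.37 × 1.8 = 0.666
CYP3A4: 0.32 × 1.9 = 0.608
CYP2D6: 0.21 × 0.2 = 0.042
Other: 0.1 (unchanged)
New clearance relative to baseline: 0.666 + 0.608 + 0.042 + 0.1 = 1.416.
Net systemic exposure ratio = 1 / 1.416 = 0.706.

0.706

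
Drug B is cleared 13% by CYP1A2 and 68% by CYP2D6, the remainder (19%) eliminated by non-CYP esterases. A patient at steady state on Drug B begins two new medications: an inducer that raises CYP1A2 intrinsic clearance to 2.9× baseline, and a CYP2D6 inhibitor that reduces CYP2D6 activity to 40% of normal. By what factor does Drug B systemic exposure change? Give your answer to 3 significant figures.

The CYP1A2 pathway (13% of clearance) rises to 2.9× activity: 0.13 × 2.9 = 0.377.
The CYP2D6 pathway (68% of clearance) falls to 0.4× activity: 0.68 × 0.4 = 0.272.
The remaining 19% of clearance is unaffected.
New clearance relative to baseline: 0.377 + 0.272 + 0.19 = 0.839.
Because systemic exposure varies inversely with clearance, the combined effect is 1 / 0.839 = 1.19.

1.19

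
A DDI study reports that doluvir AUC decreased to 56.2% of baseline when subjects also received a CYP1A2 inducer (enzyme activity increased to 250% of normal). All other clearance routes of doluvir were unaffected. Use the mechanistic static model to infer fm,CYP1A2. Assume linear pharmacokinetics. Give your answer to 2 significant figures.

CL'/CL = 1 / 0.562 = 1.779
2.5·fm + (1 − fm) = 1.779
fm = (1.779 − 1) / (2.5 − 1) = 0.52

0.52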